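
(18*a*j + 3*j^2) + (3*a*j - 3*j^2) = 21*a*j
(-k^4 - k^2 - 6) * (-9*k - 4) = 9*k^5 + 4*k^4 + 9*k^3 + 4*k^2 + 54*k + 24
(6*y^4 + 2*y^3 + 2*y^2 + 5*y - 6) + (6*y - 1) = 6*y^4 + 2*y^3 + 2*y^2 + 11*y - 7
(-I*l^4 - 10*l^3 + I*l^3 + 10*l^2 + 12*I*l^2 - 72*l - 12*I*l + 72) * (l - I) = -I*l^5 - 11*l^4 + I*l^4 + 11*l^3 + 22*I*l^3 - 60*l^2 - 22*I*l^2 + 60*l + 72*I*l - 72*I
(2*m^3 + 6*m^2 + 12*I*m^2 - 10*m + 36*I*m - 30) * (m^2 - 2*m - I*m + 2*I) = 2*m^5 + 2*m^4 + 10*I*m^4 - 10*m^3 + 10*I*m^3 + 2*m^2 - 50*I*m^2 - 12*m + 10*I*m - 60*I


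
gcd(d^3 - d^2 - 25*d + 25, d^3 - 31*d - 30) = d + 5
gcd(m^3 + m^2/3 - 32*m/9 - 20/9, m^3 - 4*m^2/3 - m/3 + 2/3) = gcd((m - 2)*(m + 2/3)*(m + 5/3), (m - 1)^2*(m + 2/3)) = m + 2/3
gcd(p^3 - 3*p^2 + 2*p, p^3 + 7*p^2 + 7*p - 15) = p - 1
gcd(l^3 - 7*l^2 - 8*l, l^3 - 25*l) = l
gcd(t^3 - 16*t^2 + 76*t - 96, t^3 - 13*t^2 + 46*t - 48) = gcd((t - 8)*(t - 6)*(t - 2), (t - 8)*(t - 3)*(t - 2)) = t^2 - 10*t + 16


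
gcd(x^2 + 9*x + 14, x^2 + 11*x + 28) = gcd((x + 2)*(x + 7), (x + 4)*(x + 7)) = x + 7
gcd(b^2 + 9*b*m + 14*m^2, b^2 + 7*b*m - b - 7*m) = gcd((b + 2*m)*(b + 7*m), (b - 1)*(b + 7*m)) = b + 7*m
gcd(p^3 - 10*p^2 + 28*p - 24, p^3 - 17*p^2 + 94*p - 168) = p - 6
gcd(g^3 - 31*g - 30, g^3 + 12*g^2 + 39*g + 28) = g + 1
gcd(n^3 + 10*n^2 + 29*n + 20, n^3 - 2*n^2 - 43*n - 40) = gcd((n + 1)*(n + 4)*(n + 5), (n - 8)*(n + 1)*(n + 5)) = n^2 + 6*n + 5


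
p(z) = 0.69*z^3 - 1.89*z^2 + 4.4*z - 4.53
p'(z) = 2.07*z^2 - 3.78*z + 4.4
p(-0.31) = -6.10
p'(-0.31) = 5.77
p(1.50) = 0.15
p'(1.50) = 3.39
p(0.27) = -3.47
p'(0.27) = 3.53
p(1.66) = 0.72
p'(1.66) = 3.83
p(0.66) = -2.25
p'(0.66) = 2.81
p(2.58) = 6.09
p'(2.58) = 8.43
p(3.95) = 25.89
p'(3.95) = 21.77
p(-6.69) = -325.15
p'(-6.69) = 122.33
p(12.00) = 968.43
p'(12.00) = 257.12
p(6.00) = 102.87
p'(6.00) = 56.24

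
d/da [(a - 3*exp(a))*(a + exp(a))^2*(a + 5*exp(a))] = 4*a^3*exp(a) + 4*a^3 - 20*a^2*exp(2*a) + 12*a^2*exp(a) - 84*a*exp(3*a) - 20*a*exp(2*a) - 60*exp(4*a) - 28*exp(3*a)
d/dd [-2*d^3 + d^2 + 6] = 2*d*(1 - 3*d)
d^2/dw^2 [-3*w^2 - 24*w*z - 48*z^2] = -6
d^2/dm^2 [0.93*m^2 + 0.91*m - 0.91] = 1.86000000000000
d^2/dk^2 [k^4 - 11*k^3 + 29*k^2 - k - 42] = 12*k^2 - 66*k + 58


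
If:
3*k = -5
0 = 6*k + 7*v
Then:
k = -5/3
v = 10/7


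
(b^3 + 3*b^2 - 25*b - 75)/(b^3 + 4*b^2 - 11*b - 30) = (b^2 - 2*b - 15)/(b^2 - b - 6)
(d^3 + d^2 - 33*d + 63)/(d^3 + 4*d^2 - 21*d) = (d - 3)/d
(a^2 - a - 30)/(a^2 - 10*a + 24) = (a + 5)/(a - 4)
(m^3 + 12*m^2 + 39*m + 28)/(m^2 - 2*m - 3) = (m^2 + 11*m + 28)/(m - 3)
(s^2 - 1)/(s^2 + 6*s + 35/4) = 4*(s^2 - 1)/(4*s^2 + 24*s + 35)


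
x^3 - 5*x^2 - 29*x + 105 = (x - 7)*(x - 3)*(x + 5)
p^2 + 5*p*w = p*(p + 5*w)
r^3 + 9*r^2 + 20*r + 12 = (r + 1)*(r + 2)*(r + 6)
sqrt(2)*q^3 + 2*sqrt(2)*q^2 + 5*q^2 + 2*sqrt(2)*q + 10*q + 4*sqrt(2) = (q + 2)*(q + 2*sqrt(2))*(sqrt(2)*q + 1)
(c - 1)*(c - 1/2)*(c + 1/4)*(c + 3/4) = c^4 - c^3/2 - 13*c^2/16 + 7*c/32 + 3/32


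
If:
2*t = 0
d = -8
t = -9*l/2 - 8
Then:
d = -8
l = -16/9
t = 0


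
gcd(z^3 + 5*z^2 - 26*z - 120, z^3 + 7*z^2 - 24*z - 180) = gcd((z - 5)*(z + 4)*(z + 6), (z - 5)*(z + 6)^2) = z^2 + z - 30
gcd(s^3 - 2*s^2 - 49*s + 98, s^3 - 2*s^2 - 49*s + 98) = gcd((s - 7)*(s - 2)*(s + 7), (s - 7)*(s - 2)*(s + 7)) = s^3 - 2*s^2 - 49*s + 98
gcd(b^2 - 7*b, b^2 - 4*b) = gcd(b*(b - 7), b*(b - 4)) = b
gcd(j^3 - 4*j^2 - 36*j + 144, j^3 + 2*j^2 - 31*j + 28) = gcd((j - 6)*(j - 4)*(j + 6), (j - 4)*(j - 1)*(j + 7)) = j - 4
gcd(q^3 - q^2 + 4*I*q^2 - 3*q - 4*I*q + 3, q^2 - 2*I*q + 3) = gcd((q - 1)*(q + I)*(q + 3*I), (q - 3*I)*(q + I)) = q + I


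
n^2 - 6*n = n*(n - 6)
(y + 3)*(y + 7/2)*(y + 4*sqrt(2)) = y^3 + 4*sqrt(2)*y^2 + 13*y^2/2 + 21*y/2 + 26*sqrt(2)*y + 42*sqrt(2)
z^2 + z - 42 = (z - 6)*(z + 7)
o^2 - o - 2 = (o - 2)*(o + 1)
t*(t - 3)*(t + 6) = t^3 + 3*t^2 - 18*t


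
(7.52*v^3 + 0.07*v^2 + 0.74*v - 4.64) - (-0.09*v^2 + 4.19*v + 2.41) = 7.52*v^3 + 0.16*v^2 - 3.45*v - 7.05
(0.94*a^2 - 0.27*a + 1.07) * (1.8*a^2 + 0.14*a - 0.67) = 1.692*a^4 - 0.3544*a^3 + 1.2584*a^2 + 0.3307*a - 0.7169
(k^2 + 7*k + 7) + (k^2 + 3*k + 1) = 2*k^2 + 10*k + 8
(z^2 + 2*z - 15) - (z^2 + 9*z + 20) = -7*z - 35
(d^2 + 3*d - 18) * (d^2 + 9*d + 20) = d^4 + 12*d^3 + 29*d^2 - 102*d - 360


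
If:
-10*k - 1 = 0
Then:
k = -1/10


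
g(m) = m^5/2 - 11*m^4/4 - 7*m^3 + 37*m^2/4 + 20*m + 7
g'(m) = 5*m^4/2 - 11*m^3 - 21*m^2 + 37*m/2 + 20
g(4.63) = -596.78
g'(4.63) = -287.45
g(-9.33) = -49876.48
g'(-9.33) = 25896.97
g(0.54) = 19.18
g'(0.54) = 22.35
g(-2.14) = -4.95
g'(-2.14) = 44.47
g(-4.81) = -1855.56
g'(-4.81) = 2007.49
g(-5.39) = -3331.65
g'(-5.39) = 3142.75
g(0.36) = 15.03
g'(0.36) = 23.47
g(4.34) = -509.97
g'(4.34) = -307.52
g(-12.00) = -168245.00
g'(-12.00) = 67622.00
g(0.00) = 7.00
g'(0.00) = 20.00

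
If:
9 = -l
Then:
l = -9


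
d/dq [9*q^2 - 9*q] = 18*q - 9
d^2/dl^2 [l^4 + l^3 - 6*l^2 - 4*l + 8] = 12*l^2 + 6*l - 12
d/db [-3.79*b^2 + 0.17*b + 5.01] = 0.17 - 7.58*b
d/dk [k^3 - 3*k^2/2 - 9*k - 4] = 3*k^2 - 3*k - 9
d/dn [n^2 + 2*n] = 2*n + 2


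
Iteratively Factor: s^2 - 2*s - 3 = (s - 3)*(s + 1)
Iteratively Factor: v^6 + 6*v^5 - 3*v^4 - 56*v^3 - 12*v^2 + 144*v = (v - 2)*(v^5 + 8*v^4 + 13*v^3 - 30*v^2 - 72*v) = (v - 2)*(v + 3)*(v^4 + 5*v^3 - 2*v^2 - 24*v) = (v - 2)^2*(v + 3)*(v^3 + 7*v^2 + 12*v) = (v - 2)^2*(v + 3)^2*(v^2 + 4*v) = v*(v - 2)^2*(v + 3)^2*(v + 4)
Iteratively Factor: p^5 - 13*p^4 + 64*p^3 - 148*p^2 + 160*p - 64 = (p - 4)*(p^4 - 9*p^3 + 28*p^2 - 36*p + 16) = (p - 4)*(p - 2)*(p^3 - 7*p^2 + 14*p - 8) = (p - 4)^2*(p - 2)*(p^2 - 3*p + 2) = (p - 4)^2*(p - 2)*(p - 1)*(p - 2)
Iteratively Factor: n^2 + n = (n + 1)*(n)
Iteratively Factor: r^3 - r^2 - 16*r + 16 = (r + 4)*(r^2 - 5*r + 4) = (r - 1)*(r + 4)*(r - 4)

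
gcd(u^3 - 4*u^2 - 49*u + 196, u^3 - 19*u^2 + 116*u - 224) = u^2 - 11*u + 28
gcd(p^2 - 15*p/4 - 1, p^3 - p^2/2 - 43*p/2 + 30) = p - 4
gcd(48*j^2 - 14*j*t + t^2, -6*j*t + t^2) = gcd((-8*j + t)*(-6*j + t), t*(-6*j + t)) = -6*j + t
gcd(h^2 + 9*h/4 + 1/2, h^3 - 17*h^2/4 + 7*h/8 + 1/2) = h + 1/4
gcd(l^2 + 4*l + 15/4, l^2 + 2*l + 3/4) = l + 3/2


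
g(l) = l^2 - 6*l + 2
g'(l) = 2*l - 6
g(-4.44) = 48.35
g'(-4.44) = -14.88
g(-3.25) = 32.06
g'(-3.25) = -12.50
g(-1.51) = 13.34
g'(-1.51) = -9.02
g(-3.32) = 32.94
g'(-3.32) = -12.64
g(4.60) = -4.44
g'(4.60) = 3.20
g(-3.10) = 30.21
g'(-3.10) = -12.20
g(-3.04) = 29.48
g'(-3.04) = -12.08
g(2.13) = -6.24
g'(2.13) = -1.74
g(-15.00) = 317.00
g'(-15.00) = -36.00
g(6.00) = 2.00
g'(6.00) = 6.00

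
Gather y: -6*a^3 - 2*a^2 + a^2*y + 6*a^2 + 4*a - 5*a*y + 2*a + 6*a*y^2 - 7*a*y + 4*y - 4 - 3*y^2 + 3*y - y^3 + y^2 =-6*a^3 + 4*a^2 + 6*a - y^3 + y^2*(6*a - 2) + y*(a^2 - 12*a + 7) - 4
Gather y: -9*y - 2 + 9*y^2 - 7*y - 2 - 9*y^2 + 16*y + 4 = 0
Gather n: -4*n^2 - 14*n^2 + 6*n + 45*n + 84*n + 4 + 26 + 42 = -18*n^2 + 135*n + 72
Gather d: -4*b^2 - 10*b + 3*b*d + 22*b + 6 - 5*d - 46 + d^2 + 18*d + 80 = -4*b^2 + 12*b + d^2 + d*(3*b + 13) + 40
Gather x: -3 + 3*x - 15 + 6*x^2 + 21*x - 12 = 6*x^2 + 24*x - 30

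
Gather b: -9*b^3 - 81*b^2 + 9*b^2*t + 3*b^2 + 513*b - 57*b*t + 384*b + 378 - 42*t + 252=-9*b^3 + b^2*(9*t - 78) + b*(897 - 57*t) - 42*t + 630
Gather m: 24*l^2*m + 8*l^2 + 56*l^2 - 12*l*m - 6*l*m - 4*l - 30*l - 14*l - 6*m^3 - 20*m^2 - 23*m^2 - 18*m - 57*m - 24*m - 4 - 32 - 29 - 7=64*l^2 - 48*l - 6*m^3 - 43*m^2 + m*(24*l^2 - 18*l - 99) - 72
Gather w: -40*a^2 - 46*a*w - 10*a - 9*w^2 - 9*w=-40*a^2 - 10*a - 9*w^2 + w*(-46*a - 9)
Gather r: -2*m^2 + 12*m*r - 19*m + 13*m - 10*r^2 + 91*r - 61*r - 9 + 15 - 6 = -2*m^2 - 6*m - 10*r^2 + r*(12*m + 30)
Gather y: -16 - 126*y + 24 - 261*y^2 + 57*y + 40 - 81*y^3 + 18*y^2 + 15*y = -81*y^3 - 243*y^2 - 54*y + 48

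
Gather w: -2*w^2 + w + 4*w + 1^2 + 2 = -2*w^2 + 5*w + 3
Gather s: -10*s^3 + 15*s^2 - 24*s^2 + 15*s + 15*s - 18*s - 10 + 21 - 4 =-10*s^3 - 9*s^2 + 12*s + 7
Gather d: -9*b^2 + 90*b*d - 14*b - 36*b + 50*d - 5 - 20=-9*b^2 - 50*b + d*(90*b + 50) - 25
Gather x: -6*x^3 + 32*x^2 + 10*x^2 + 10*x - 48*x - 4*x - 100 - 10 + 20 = -6*x^3 + 42*x^2 - 42*x - 90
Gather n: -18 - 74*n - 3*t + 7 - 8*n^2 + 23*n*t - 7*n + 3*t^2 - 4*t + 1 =-8*n^2 + n*(23*t - 81) + 3*t^2 - 7*t - 10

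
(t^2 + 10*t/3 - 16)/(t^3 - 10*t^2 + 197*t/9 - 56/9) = 3*(t + 6)/(3*t^2 - 22*t + 7)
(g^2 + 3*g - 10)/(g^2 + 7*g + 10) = (g - 2)/(g + 2)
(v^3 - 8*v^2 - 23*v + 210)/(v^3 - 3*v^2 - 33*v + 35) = (v - 6)/(v - 1)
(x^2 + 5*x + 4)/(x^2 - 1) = (x + 4)/(x - 1)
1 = 1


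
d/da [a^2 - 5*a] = 2*a - 5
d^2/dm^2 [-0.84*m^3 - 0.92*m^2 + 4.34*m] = -5.04*m - 1.84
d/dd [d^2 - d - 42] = 2*d - 1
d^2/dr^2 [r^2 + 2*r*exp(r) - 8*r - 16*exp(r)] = 2*r*exp(r) - 12*exp(r) + 2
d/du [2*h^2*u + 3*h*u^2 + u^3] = 2*h^2 + 6*h*u + 3*u^2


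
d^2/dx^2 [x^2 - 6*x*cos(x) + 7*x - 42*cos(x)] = 6*x*cos(x) + 12*sin(x) + 42*cos(x) + 2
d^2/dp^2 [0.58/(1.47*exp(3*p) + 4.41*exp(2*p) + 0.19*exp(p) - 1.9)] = (0.58*(4.41*exp(2*p) + 8.82*exp(p) + 0.19)*(8.82*exp(2*p) + 17.64*exp(p) + 0.38)*exp(p) - (7.6734*exp(2*p) + 10.2312*exp(p) + 0.1102)*(1.47*exp(3*p) + 4.41*exp(2*p) + 0.19*exp(p) - 1.9))*exp(p)/(1.47*exp(3*p) + 4.41*exp(2*p) + 0.19*exp(p) - 1.9)^3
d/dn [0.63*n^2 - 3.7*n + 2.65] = 1.26*n - 3.7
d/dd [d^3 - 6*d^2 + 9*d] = 3*d^2 - 12*d + 9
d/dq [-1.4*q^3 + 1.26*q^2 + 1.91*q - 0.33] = -4.2*q^2 + 2.52*q + 1.91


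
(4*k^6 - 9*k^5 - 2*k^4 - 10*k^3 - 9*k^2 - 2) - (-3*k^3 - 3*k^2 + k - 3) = 4*k^6 - 9*k^5 - 2*k^4 - 7*k^3 - 6*k^2 - k + 1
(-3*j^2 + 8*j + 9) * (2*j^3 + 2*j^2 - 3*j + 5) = -6*j^5 + 10*j^4 + 43*j^3 - 21*j^2 + 13*j + 45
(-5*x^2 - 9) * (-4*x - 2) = 20*x^3 + 10*x^2 + 36*x + 18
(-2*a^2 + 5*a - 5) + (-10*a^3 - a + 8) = -10*a^3 - 2*a^2 + 4*a + 3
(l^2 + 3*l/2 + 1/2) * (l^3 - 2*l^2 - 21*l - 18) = l^5 - l^4/2 - 47*l^3/2 - 101*l^2/2 - 75*l/2 - 9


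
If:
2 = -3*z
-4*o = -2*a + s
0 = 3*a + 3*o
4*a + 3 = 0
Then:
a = -3/4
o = 3/4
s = -9/2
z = -2/3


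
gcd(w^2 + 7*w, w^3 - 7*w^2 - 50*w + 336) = w + 7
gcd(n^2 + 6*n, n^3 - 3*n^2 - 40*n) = n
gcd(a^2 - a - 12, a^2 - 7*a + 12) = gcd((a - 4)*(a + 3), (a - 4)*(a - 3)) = a - 4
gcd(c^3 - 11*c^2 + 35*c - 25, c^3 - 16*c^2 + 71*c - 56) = c - 1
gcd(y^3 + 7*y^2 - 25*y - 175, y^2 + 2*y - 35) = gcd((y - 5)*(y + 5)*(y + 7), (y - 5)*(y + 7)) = y^2 + 2*y - 35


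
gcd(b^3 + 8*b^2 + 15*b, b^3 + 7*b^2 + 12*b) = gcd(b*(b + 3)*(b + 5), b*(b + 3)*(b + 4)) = b^2 + 3*b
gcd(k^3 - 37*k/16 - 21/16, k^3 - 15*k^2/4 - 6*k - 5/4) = k + 1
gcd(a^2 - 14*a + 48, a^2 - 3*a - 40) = a - 8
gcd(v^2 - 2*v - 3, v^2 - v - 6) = v - 3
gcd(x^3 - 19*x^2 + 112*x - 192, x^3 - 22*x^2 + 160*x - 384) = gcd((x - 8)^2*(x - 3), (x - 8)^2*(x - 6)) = x^2 - 16*x + 64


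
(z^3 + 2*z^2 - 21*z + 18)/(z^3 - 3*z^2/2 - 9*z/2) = 2*(z^2 + 5*z - 6)/(z*(2*z + 3))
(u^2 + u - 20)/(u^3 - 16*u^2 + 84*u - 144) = (u + 5)/(u^2 - 12*u + 36)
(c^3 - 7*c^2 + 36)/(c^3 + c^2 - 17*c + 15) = (c^2 - 4*c - 12)/(c^2 + 4*c - 5)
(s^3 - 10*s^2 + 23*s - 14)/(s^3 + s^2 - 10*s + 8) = (s - 7)/(s + 4)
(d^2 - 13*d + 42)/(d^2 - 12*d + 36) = (d - 7)/(d - 6)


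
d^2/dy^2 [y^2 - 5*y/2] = 2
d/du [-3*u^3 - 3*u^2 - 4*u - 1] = -9*u^2 - 6*u - 4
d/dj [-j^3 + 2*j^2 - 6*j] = -3*j^2 + 4*j - 6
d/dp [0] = 0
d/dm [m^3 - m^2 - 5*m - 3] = 3*m^2 - 2*m - 5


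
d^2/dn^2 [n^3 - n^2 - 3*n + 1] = 6*n - 2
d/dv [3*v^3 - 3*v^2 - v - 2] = 9*v^2 - 6*v - 1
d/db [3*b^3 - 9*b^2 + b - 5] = 9*b^2 - 18*b + 1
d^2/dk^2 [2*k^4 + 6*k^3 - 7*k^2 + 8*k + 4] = 24*k^2 + 36*k - 14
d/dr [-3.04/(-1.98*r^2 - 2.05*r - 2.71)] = (-12.0384*r - 6.232)/(1.98*r^2 + 2.05*r + 2.71)^2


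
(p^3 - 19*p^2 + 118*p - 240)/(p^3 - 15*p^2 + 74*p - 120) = (p - 8)/(p - 4)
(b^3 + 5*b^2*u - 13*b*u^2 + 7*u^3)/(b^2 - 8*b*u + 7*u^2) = (-b^2 - 6*b*u + 7*u^2)/(-b + 7*u)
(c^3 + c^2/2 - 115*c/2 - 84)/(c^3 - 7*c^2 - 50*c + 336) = (c + 3/2)/(c - 6)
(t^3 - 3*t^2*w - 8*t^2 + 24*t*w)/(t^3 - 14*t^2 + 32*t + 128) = t*(t - 3*w)/(t^2 - 6*t - 16)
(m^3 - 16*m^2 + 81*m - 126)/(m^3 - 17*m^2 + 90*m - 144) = (m - 7)/(m - 8)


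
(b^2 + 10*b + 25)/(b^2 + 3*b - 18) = (b^2 + 10*b + 25)/(b^2 + 3*b - 18)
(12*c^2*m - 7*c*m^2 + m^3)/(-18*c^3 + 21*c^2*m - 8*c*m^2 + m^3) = m*(-4*c + m)/(6*c^2 - 5*c*m + m^2)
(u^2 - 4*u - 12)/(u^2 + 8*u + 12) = (u - 6)/(u + 6)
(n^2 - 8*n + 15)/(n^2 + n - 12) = (n - 5)/(n + 4)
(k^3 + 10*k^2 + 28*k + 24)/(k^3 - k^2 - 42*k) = (k^2 + 4*k + 4)/(k*(k - 7))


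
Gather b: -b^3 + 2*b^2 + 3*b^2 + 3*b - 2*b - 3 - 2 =-b^3 + 5*b^2 + b - 5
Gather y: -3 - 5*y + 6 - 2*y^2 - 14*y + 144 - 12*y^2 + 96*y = -14*y^2 + 77*y + 147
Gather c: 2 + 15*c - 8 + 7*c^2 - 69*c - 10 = 7*c^2 - 54*c - 16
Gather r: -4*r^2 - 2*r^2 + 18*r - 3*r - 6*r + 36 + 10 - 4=-6*r^2 + 9*r + 42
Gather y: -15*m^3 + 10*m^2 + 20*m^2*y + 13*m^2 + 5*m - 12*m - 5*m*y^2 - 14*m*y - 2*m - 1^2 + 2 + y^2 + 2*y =-15*m^3 + 23*m^2 - 9*m + y^2*(1 - 5*m) + y*(20*m^2 - 14*m + 2) + 1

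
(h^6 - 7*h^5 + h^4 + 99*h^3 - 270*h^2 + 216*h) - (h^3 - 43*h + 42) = h^6 - 7*h^5 + h^4 + 98*h^3 - 270*h^2 + 259*h - 42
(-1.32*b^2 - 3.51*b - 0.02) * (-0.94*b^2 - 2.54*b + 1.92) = 1.2408*b^4 + 6.6522*b^3 + 6.3998*b^2 - 6.6884*b - 0.0384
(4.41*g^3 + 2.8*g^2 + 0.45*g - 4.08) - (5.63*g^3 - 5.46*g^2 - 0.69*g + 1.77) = -1.22*g^3 + 8.26*g^2 + 1.14*g - 5.85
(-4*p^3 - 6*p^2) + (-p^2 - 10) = -4*p^3 - 7*p^2 - 10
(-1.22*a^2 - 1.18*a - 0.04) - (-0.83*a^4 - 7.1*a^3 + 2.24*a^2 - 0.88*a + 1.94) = 0.83*a^4 + 7.1*a^3 - 3.46*a^2 - 0.3*a - 1.98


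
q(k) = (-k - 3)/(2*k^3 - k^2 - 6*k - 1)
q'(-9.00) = 0.00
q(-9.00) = 0.00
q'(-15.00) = 0.00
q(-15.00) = 0.00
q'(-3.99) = 0.00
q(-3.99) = -0.01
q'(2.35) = 4.03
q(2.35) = -1.00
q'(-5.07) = -0.00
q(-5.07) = -0.01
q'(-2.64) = 0.05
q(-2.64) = 0.01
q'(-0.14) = -462.31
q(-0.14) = 15.45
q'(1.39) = 0.52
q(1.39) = 0.74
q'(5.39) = 0.02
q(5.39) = -0.03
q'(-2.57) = 0.06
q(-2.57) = 0.02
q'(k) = (-k - 3)*(-6*k^2 + 2*k + 6)/(2*k^3 - k^2 - 6*k - 1)^2 - 1/(2*k^3 - k^2 - 6*k - 1) = (-2*k^3 + k^2 + 6*k - 2*(k + 3)*(-3*k^2 + k + 3) + 1)/(-2*k^3 + k^2 + 6*k + 1)^2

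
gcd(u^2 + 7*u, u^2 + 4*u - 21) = u + 7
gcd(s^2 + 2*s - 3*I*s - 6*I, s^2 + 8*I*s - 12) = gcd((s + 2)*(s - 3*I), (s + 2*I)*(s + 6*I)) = 1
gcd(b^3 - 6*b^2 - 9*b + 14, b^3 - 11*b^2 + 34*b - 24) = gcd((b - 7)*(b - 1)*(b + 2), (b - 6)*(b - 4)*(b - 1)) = b - 1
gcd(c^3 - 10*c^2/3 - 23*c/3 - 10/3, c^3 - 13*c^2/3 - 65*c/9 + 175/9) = c - 5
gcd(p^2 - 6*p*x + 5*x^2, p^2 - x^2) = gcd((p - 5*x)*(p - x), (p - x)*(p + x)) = -p + x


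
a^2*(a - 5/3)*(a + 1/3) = a^4 - 4*a^3/3 - 5*a^2/9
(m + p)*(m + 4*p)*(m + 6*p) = m^3 + 11*m^2*p + 34*m*p^2 + 24*p^3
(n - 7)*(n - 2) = n^2 - 9*n + 14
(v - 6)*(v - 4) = v^2 - 10*v + 24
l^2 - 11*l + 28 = (l - 7)*(l - 4)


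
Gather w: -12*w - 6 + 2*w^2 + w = 2*w^2 - 11*w - 6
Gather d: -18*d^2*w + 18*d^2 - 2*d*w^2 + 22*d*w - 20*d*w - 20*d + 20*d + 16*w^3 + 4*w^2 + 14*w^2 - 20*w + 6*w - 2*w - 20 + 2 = d^2*(18 - 18*w) + d*(-2*w^2 + 2*w) + 16*w^3 + 18*w^2 - 16*w - 18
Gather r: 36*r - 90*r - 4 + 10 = 6 - 54*r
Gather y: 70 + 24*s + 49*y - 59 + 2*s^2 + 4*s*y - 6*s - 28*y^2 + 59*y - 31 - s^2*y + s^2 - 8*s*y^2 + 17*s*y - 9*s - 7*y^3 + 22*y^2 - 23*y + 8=3*s^2 + 9*s - 7*y^3 + y^2*(-8*s - 6) + y*(-s^2 + 21*s + 85) - 12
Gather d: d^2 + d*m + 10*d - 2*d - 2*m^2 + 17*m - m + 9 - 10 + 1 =d^2 + d*(m + 8) - 2*m^2 + 16*m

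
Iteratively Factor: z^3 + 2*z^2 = (z)*(z^2 + 2*z) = z*(z + 2)*(z)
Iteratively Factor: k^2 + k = (k + 1)*(k)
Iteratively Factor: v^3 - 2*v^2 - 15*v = (v + 3)*(v^2 - 5*v) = (v - 5)*(v + 3)*(v)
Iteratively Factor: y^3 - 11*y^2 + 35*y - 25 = (y - 1)*(y^2 - 10*y + 25) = (y - 5)*(y - 1)*(y - 5)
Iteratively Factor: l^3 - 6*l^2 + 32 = (l + 2)*(l^2 - 8*l + 16) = (l - 4)*(l + 2)*(l - 4)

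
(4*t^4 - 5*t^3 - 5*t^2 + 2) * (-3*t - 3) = -12*t^5 + 3*t^4 + 30*t^3 + 15*t^2 - 6*t - 6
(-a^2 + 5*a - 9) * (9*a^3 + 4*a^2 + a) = -9*a^5 + 41*a^4 - 62*a^3 - 31*a^2 - 9*a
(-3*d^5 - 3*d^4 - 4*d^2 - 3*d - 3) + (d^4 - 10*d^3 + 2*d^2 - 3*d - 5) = -3*d^5 - 2*d^4 - 10*d^3 - 2*d^2 - 6*d - 8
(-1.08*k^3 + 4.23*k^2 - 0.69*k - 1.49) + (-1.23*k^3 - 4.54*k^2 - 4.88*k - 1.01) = -2.31*k^3 - 0.31*k^2 - 5.57*k - 2.5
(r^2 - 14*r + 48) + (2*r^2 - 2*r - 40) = 3*r^2 - 16*r + 8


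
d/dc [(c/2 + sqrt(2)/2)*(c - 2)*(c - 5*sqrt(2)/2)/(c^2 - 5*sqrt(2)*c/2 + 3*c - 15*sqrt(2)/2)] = (2*c^4 - 10*sqrt(2)*c^3 + 12*c^3 - 50*sqrt(2)*c^2 + 13*c^2 + 50*c + 60*sqrt(2)*c - 150 + 125*sqrt(2))/(2*(2*c^4 - 10*sqrt(2)*c^3 + 12*c^3 - 60*sqrt(2)*c^2 + 43*c^2 - 90*sqrt(2)*c + 150*c + 225))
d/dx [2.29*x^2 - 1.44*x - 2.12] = 4.58*x - 1.44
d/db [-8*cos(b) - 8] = 8*sin(b)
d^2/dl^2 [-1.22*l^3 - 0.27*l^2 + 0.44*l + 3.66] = -7.32*l - 0.54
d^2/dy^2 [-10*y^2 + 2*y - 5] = -20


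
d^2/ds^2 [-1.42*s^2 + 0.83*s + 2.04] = -2.84000000000000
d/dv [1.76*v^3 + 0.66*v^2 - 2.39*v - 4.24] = 5.28*v^2 + 1.32*v - 2.39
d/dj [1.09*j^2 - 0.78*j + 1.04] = 2.18*j - 0.78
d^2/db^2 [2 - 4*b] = 0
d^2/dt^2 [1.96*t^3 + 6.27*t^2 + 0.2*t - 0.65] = 11.76*t + 12.54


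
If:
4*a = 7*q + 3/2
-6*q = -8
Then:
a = 65/24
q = 4/3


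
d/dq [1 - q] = -1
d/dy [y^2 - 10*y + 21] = 2*y - 10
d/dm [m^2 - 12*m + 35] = 2*m - 12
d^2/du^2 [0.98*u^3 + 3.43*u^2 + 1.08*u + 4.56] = 5.88*u + 6.86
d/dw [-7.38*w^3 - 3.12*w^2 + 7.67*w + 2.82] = -22.14*w^2 - 6.24*w + 7.67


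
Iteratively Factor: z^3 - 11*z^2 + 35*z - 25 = (z - 5)*(z^2 - 6*z + 5) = (z - 5)*(z - 1)*(z - 5)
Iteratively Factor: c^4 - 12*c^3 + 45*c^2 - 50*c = (c)*(c^3 - 12*c^2 + 45*c - 50) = c*(c - 5)*(c^2 - 7*c + 10) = c*(c - 5)^2*(c - 2)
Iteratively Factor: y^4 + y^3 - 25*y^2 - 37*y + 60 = (y + 3)*(y^3 - 2*y^2 - 19*y + 20) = (y - 5)*(y + 3)*(y^2 + 3*y - 4) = (y - 5)*(y + 3)*(y + 4)*(y - 1)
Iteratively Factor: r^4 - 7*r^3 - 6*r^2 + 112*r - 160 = (r - 2)*(r^3 - 5*r^2 - 16*r + 80) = (r - 5)*(r - 2)*(r^2 - 16) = (r - 5)*(r - 2)*(r + 4)*(r - 4)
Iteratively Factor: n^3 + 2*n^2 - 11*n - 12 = (n + 1)*(n^2 + n - 12) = (n + 1)*(n + 4)*(n - 3)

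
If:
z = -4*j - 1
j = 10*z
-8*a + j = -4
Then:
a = 77/164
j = -10/41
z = -1/41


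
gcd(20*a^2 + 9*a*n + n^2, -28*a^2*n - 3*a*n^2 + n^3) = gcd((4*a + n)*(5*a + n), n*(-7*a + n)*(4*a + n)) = 4*a + n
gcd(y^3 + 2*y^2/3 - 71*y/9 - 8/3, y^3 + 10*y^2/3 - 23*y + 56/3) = y - 8/3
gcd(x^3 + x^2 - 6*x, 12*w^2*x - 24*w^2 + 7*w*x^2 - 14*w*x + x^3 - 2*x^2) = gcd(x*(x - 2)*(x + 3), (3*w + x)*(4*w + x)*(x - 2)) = x - 2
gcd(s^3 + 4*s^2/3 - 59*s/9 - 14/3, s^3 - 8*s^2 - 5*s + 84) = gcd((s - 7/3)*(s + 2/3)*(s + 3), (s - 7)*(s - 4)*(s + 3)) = s + 3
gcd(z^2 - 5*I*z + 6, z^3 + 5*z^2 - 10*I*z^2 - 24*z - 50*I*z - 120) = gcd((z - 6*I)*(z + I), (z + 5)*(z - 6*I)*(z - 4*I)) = z - 6*I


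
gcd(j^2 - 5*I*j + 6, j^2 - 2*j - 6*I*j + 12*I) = j - 6*I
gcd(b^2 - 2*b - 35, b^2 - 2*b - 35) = b^2 - 2*b - 35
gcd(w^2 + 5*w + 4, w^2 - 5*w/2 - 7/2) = w + 1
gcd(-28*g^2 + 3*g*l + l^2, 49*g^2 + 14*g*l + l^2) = 7*g + l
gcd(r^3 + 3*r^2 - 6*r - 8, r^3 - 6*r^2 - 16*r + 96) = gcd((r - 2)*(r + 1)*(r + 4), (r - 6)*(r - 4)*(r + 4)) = r + 4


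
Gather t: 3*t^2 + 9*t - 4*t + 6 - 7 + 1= 3*t^2 + 5*t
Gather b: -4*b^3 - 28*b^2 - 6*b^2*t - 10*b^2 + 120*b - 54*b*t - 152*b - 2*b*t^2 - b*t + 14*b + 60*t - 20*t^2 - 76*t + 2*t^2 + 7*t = -4*b^3 + b^2*(-6*t - 38) + b*(-2*t^2 - 55*t - 18) - 18*t^2 - 9*t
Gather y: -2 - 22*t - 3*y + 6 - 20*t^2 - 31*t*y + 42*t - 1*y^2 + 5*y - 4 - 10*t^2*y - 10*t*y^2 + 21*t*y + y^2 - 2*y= -20*t^2 - 10*t*y^2 + 20*t + y*(-10*t^2 - 10*t)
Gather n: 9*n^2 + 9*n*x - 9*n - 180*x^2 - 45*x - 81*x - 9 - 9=9*n^2 + n*(9*x - 9) - 180*x^2 - 126*x - 18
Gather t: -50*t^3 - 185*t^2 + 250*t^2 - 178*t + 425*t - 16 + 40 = -50*t^3 + 65*t^2 + 247*t + 24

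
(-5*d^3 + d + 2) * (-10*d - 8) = 50*d^4 + 40*d^3 - 10*d^2 - 28*d - 16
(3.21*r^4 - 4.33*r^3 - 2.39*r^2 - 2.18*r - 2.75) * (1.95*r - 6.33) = 6.2595*r^5 - 28.7628*r^4 + 22.7484*r^3 + 10.8777*r^2 + 8.4369*r + 17.4075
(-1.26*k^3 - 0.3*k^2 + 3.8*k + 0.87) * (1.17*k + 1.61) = -1.4742*k^4 - 2.3796*k^3 + 3.963*k^2 + 7.1359*k + 1.4007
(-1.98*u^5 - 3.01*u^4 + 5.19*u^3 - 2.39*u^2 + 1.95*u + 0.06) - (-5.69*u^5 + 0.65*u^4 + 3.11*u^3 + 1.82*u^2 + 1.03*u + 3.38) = 3.71*u^5 - 3.66*u^4 + 2.08*u^3 - 4.21*u^2 + 0.92*u - 3.32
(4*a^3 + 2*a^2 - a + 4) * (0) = 0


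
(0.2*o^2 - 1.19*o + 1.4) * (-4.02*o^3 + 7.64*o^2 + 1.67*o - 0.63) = -0.804*o^5 + 6.3118*o^4 - 14.3856*o^3 + 8.5827*o^2 + 3.0877*o - 0.882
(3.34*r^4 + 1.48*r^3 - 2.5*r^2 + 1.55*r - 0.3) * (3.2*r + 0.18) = 10.688*r^5 + 5.3372*r^4 - 7.7336*r^3 + 4.51*r^2 - 0.681*r - 0.054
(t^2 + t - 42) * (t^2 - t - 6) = t^4 - 49*t^2 + 36*t + 252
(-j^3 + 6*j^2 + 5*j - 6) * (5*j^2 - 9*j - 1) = -5*j^5 + 39*j^4 - 28*j^3 - 81*j^2 + 49*j + 6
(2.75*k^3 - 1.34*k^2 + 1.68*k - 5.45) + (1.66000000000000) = 2.75*k^3 - 1.34*k^2 + 1.68*k - 3.79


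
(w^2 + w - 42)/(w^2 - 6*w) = (w + 7)/w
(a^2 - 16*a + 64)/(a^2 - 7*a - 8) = (a - 8)/(a + 1)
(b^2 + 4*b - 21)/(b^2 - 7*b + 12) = (b + 7)/(b - 4)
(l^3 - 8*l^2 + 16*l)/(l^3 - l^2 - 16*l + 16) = l*(l - 4)/(l^2 + 3*l - 4)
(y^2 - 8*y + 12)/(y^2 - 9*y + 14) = (y - 6)/(y - 7)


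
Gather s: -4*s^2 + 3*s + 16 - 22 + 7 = -4*s^2 + 3*s + 1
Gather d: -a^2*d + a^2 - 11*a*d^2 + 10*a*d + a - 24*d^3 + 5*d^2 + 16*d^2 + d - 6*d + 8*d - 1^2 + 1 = a^2 + a - 24*d^3 + d^2*(21 - 11*a) + d*(-a^2 + 10*a + 3)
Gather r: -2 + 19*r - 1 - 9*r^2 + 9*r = -9*r^2 + 28*r - 3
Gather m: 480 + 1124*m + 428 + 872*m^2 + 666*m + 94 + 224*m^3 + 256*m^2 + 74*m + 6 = 224*m^3 + 1128*m^2 + 1864*m + 1008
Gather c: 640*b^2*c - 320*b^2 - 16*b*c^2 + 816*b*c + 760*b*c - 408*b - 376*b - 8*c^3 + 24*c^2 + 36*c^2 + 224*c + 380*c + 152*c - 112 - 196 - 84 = -320*b^2 - 784*b - 8*c^3 + c^2*(60 - 16*b) + c*(640*b^2 + 1576*b + 756) - 392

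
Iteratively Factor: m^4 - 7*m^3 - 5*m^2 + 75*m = (m + 3)*(m^3 - 10*m^2 + 25*m) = (m - 5)*(m + 3)*(m^2 - 5*m) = m*(m - 5)*(m + 3)*(m - 5)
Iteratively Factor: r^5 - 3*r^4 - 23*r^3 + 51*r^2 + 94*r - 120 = (r - 3)*(r^4 - 23*r^2 - 18*r + 40) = (r - 5)*(r - 3)*(r^3 + 5*r^2 + 2*r - 8) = (r - 5)*(r - 3)*(r + 2)*(r^2 + 3*r - 4) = (r - 5)*(r - 3)*(r - 1)*(r + 2)*(r + 4)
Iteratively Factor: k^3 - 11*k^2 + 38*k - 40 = (k - 2)*(k^2 - 9*k + 20) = (k - 5)*(k - 2)*(k - 4)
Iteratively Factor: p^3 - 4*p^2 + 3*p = (p - 1)*(p^2 - 3*p) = (p - 3)*(p - 1)*(p)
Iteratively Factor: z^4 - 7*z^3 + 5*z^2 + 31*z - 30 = (z - 5)*(z^3 - 2*z^2 - 5*z + 6) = (z - 5)*(z - 3)*(z^2 + z - 2) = (z - 5)*(z - 3)*(z - 1)*(z + 2)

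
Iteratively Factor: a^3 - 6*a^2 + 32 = (a - 4)*(a^2 - 2*a - 8) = (a - 4)*(a + 2)*(a - 4)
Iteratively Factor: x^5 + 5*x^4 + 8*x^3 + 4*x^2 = (x)*(x^4 + 5*x^3 + 8*x^2 + 4*x) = x^2*(x^3 + 5*x^2 + 8*x + 4) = x^2*(x + 2)*(x^2 + 3*x + 2) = x^2*(x + 2)^2*(x + 1)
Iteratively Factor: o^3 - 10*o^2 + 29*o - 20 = (o - 4)*(o^2 - 6*o + 5) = (o - 4)*(o - 1)*(o - 5)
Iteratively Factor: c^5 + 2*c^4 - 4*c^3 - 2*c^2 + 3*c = (c)*(c^4 + 2*c^3 - 4*c^2 - 2*c + 3) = c*(c + 3)*(c^3 - c^2 - c + 1) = c*(c - 1)*(c + 3)*(c^2 - 1) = c*(c - 1)*(c + 1)*(c + 3)*(c - 1)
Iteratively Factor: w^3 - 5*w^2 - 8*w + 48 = (w + 3)*(w^2 - 8*w + 16) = (w - 4)*(w + 3)*(w - 4)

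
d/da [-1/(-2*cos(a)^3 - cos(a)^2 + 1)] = 2*(3*cos(a) + 1)*sin(a)*cos(a)/(2*cos(a)^3 + cos(a)^2 - 1)^2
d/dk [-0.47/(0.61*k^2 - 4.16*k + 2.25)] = (0.5734*k - 1.9552)/(0.61*k^2 - 4.16*k + 2.25)^2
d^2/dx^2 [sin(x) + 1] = -sin(x)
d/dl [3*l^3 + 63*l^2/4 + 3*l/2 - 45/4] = 9*l^2 + 63*l/2 + 3/2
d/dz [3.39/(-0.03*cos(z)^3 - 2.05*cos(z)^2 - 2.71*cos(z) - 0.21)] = (0.3051*sin(z)^2 - 13.899*cos(z) - 9.492)*sin(z)/(0.03*cos(z)^3 + 2.05*cos(z)^2 + 2.71*cos(z) + 0.21)^2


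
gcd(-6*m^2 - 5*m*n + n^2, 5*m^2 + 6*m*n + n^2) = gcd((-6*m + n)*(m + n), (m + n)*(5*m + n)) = m + n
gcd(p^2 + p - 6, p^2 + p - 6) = p^2 + p - 6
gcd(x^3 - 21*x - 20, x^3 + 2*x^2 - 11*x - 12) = x^2 + 5*x + 4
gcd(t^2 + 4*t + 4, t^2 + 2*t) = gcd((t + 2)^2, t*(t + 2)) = t + 2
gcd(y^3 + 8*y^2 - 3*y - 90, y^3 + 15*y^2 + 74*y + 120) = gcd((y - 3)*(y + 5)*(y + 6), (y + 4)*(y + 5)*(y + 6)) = y^2 + 11*y + 30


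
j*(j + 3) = j^2 + 3*j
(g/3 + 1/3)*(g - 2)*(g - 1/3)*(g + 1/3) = g^4/3 - g^3/3 - 19*g^2/27 + g/27 + 2/27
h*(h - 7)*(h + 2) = h^3 - 5*h^2 - 14*h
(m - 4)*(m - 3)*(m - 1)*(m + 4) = m^4 - 4*m^3 - 13*m^2 + 64*m - 48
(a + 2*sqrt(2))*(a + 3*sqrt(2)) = a^2 + 5*sqrt(2)*a + 12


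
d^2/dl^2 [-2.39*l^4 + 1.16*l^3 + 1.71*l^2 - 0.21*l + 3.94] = -28.68*l^2 + 6.96*l + 3.42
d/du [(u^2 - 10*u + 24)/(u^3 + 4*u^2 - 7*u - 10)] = (-u^4 + 20*u^3 - 39*u^2 - 212*u + 268)/(u^6 + 8*u^5 + 2*u^4 - 76*u^3 - 31*u^2 + 140*u + 100)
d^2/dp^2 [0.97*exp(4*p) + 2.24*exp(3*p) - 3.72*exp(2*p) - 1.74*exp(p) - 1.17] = (15.52*exp(3*p) + 20.16*exp(2*p) - 14.88*exp(p) - 1.74)*exp(p)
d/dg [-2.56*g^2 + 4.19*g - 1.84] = 4.19 - 5.12*g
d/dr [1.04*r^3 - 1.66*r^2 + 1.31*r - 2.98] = 3.12*r^2 - 3.32*r + 1.31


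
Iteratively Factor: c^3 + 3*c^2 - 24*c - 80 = (c + 4)*(c^2 - c - 20) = (c - 5)*(c + 4)*(c + 4)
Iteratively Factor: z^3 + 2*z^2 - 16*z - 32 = (z + 2)*(z^2 - 16) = (z + 2)*(z + 4)*(z - 4)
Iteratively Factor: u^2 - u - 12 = (u - 4)*(u + 3)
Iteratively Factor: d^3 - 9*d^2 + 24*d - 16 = (d - 1)*(d^2 - 8*d + 16) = (d - 4)*(d - 1)*(d - 4)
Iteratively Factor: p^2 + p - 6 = (p + 3)*(p - 2)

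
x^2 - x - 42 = (x - 7)*(x + 6)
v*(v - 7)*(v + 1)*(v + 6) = v^4 - 43*v^2 - 42*v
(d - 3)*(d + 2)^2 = d^3 + d^2 - 8*d - 12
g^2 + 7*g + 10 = (g + 2)*(g + 5)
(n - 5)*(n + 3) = n^2 - 2*n - 15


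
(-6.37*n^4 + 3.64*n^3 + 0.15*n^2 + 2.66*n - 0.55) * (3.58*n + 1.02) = -22.8046*n^5 + 6.5338*n^4 + 4.2498*n^3 + 9.6758*n^2 + 0.7442*n - 0.561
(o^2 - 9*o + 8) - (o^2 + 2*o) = 8 - 11*o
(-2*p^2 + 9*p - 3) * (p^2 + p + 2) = -2*p^4 + 7*p^3 + 2*p^2 + 15*p - 6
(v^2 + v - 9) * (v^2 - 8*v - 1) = v^4 - 7*v^3 - 18*v^2 + 71*v + 9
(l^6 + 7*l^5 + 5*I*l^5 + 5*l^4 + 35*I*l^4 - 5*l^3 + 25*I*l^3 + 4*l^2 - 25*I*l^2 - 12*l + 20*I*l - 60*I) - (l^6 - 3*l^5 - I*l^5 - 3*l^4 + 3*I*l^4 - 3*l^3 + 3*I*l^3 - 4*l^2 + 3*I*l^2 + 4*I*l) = 10*l^5 + 6*I*l^5 + 8*l^4 + 32*I*l^4 - 2*l^3 + 22*I*l^3 + 8*l^2 - 28*I*l^2 - 12*l + 16*I*l - 60*I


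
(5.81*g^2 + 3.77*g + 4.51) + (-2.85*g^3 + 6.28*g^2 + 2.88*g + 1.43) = -2.85*g^3 + 12.09*g^2 + 6.65*g + 5.94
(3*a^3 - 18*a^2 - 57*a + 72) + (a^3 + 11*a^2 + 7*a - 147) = 4*a^3 - 7*a^2 - 50*a - 75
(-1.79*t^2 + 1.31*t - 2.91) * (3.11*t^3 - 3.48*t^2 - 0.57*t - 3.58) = -5.5669*t^5 + 10.3033*t^4 - 12.5886*t^3 + 15.7883*t^2 - 3.0311*t + 10.4178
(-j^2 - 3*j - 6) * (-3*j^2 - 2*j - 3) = 3*j^4 + 11*j^3 + 27*j^2 + 21*j + 18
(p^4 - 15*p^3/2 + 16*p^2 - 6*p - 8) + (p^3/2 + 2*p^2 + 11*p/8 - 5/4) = p^4 - 7*p^3 + 18*p^2 - 37*p/8 - 37/4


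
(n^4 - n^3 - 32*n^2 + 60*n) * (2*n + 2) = 2*n^5 - 66*n^3 + 56*n^2 + 120*n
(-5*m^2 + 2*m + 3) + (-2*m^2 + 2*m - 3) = -7*m^2 + 4*m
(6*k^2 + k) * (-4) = -24*k^2 - 4*k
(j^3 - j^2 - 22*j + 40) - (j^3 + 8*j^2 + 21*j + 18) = -9*j^2 - 43*j + 22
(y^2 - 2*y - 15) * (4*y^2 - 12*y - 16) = 4*y^4 - 20*y^3 - 52*y^2 + 212*y + 240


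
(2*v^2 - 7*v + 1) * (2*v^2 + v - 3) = 4*v^4 - 12*v^3 - 11*v^2 + 22*v - 3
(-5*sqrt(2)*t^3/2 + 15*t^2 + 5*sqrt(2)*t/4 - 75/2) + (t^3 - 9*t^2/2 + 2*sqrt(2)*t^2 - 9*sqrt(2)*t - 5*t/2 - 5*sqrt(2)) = -5*sqrt(2)*t^3/2 + t^3 + 2*sqrt(2)*t^2 + 21*t^2/2 - 31*sqrt(2)*t/4 - 5*t/2 - 75/2 - 5*sqrt(2)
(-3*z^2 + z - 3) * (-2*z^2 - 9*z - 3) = 6*z^4 + 25*z^3 + 6*z^2 + 24*z + 9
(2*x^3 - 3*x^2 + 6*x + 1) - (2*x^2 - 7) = 2*x^3 - 5*x^2 + 6*x + 8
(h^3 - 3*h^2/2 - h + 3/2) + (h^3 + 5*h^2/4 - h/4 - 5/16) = 2*h^3 - h^2/4 - 5*h/4 + 19/16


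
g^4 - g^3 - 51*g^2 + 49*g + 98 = (g - 7)*(g - 2)*(g + 1)*(g + 7)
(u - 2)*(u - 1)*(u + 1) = u^3 - 2*u^2 - u + 2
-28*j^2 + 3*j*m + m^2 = (-4*j + m)*(7*j + m)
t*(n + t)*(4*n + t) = 4*n^2*t + 5*n*t^2 + t^3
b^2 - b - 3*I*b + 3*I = (b - 1)*(b - 3*I)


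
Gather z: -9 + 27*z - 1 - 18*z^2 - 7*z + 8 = -18*z^2 + 20*z - 2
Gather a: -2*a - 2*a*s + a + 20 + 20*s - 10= a*(-2*s - 1) + 20*s + 10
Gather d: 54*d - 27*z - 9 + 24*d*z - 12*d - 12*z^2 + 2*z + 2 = d*(24*z + 42) - 12*z^2 - 25*z - 7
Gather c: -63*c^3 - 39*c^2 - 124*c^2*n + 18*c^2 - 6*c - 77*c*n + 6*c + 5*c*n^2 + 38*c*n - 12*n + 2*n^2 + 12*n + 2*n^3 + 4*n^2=-63*c^3 + c^2*(-124*n - 21) + c*(5*n^2 - 39*n) + 2*n^3 + 6*n^2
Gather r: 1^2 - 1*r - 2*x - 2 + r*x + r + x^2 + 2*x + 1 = r*x + x^2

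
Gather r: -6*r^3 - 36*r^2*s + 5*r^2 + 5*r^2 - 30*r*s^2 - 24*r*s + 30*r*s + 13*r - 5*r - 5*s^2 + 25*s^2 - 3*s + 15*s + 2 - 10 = -6*r^3 + r^2*(10 - 36*s) + r*(-30*s^2 + 6*s + 8) + 20*s^2 + 12*s - 8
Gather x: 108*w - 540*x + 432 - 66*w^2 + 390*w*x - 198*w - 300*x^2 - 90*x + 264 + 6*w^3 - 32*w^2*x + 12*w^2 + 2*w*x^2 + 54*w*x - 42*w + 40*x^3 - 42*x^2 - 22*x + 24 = 6*w^3 - 54*w^2 - 132*w + 40*x^3 + x^2*(2*w - 342) + x*(-32*w^2 + 444*w - 652) + 720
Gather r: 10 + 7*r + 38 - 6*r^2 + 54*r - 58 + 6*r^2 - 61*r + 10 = 0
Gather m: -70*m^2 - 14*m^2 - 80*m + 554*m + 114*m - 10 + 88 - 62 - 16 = -84*m^2 + 588*m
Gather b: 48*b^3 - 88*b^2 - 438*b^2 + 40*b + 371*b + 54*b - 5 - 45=48*b^3 - 526*b^2 + 465*b - 50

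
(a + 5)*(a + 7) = a^2 + 12*a + 35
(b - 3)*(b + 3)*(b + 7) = b^3 + 7*b^2 - 9*b - 63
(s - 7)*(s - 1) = s^2 - 8*s + 7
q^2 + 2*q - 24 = (q - 4)*(q + 6)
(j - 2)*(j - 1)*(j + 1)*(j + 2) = j^4 - 5*j^2 + 4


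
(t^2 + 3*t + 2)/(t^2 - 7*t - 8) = (t + 2)/(t - 8)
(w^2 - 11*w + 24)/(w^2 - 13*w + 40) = (w - 3)/(w - 5)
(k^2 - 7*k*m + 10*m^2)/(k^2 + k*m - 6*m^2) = (k - 5*m)/(k + 3*m)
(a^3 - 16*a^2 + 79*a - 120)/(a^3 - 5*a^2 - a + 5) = (a^2 - 11*a + 24)/(a^2 - 1)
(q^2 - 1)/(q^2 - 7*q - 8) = (q - 1)/(q - 8)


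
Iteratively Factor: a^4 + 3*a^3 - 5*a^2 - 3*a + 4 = (a + 4)*(a^3 - a^2 - a + 1) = (a - 1)*(a + 4)*(a^2 - 1) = (a - 1)^2*(a + 4)*(a + 1)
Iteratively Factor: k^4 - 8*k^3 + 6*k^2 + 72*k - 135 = (k - 5)*(k^3 - 3*k^2 - 9*k + 27) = (k - 5)*(k + 3)*(k^2 - 6*k + 9) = (k - 5)*(k - 3)*(k + 3)*(k - 3)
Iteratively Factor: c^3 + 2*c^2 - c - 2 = (c + 1)*(c^2 + c - 2) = (c + 1)*(c + 2)*(c - 1)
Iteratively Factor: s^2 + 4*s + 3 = (s + 3)*(s + 1)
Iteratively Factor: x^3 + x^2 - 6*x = (x)*(x^2 + x - 6) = x*(x + 3)*(x - 2)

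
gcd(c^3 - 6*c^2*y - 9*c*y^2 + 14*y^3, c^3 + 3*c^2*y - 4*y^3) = -c^2 - c*y + 2*y^2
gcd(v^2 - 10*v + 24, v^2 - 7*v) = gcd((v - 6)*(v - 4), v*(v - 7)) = 1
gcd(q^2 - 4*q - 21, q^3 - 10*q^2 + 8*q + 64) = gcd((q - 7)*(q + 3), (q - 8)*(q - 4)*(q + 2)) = 1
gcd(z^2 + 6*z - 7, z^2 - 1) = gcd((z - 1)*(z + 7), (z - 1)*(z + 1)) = z - 1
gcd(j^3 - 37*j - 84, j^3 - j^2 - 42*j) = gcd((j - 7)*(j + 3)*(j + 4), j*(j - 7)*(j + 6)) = j - 7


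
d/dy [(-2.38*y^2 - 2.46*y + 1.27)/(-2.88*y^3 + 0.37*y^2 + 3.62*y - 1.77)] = (-6.8544*y^4 - 14.1696*y^3 + 3.2674*y^2 + 7.4854*y - 0.243200000000001)/(8.2944*y^6 - 2.1312*y^5 - 20.7143*y^4 + 12.874*y^3 + 11.7946*y^2 - 12.8148*y + 3.1329)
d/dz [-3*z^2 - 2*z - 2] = -6*z - 2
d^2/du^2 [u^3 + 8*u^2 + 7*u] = 6*u + 16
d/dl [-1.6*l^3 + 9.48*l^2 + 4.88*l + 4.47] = -4.8*l^2 + 18.96*l + 4.88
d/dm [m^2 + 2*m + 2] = 2*m + 2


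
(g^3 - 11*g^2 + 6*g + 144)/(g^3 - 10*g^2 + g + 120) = (g - 6)/(g - 5)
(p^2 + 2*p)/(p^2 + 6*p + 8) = p/(p + 4)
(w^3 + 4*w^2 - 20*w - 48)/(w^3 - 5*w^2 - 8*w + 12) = (w^2 + 2*w - 24)/(w^2 - 7*w + 6)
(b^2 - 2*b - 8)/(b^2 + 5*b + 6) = (b - 4)/(b + 3)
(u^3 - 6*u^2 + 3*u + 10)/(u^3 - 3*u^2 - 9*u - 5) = (u - 2)/(u + 1)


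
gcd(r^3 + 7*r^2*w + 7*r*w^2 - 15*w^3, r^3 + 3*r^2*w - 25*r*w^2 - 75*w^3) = r^2 + 8*r*w + 15*w^2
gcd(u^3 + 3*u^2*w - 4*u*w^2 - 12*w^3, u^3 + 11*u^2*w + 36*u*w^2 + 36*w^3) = u^2 + 5*u*w + 6*w^2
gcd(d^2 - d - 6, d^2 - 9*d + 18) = d - 3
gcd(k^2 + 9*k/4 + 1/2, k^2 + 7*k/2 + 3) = k + 2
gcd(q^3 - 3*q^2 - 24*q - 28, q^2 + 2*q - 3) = 1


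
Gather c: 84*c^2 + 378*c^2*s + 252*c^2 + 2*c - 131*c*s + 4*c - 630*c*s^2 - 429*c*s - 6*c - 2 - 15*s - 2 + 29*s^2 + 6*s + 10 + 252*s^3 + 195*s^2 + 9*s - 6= c^2*(378*s + 336) + c*(-630*s^2 - 560*s) + 252*s^3 + 224*s^2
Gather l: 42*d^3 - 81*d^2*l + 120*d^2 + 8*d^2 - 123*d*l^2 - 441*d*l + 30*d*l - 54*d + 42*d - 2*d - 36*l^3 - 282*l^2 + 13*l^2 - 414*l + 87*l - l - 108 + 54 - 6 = 42*d^3 + 128*d^2 - 14*d - 36*l^3 + l^2*(-123*d - 269) + l*(-81*d^2 - 411*d - 328) - 60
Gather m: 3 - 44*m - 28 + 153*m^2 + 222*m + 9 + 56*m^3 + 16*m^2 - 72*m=56*m^3 + 169*m^2 + 106*m - 16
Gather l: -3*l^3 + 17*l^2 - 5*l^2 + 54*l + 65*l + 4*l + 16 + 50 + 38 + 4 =-3*l^3 + 12*l^2 + 123*l + 108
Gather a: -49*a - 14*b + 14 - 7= -49*a - 14*b + 7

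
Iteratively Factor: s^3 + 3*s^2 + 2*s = (s)*(s^2 + 3*s + 2) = s*(s + 2)*(s + 1)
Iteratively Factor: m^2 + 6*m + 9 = (m + 3)*(m + 3)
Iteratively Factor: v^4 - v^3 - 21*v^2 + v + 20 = (v - 1)*(v^3 - 21*v - 20) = (v - 1)*(v + 1)*(v^2 - v - 20) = (v - 5)*(v - 1)*(v + 1)*(v + 4)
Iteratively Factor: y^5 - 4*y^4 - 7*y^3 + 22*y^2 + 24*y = (y - 4)*(y^4 - 7*y^2 - 6*y) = (y - 4)*(y + 1)*(y^3 - y^2 - 6*y) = y*(y - 4)*(y + 1)*(y^2 - y - 6) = y*(y - 4)*(y + 1)*(y + 2)*(y - 3)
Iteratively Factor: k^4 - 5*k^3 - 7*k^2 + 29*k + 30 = (k - 5)*(k^3 - 7*k - 6) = (k - 5)*(k - 3)*(k^2 + 3*k + 2) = (k - 5)*(k - 3)*(k + 1)*(k + 2)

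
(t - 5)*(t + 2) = t^2 - 3*t - 10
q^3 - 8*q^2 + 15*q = q*(q - 5)*(q - 3)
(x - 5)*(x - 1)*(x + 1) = x^3 - 5*x^2 - x + 5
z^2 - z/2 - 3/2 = (z - 3/2)*(z + 1)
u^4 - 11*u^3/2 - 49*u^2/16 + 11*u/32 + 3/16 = (u - 6)*(u - 1/4)*(u + 1/4)*(u + 1/2)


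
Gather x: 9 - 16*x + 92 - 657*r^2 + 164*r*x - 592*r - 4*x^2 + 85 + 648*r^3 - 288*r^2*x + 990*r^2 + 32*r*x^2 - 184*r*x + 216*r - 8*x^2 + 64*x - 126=648*r^3 + 333*r^2 - 376*r + x^2*(32*r - 12) + x*(-288*r^2 - 20*r + 48) + 60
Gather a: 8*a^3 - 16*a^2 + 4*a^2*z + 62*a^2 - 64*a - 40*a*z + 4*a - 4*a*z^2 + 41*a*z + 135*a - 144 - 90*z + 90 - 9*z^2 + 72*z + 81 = 8*a^3 + a^2*(4*z + 46) + a*(-4*z^2 + z + 75) - 9*z^2 - 18*z + 27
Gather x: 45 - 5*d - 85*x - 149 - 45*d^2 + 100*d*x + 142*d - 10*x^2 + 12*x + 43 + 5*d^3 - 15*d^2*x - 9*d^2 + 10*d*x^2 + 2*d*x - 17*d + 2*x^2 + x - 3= 5*d^3 - 54*d^2 + 120*d + x^2*(10*d - 8) + x*(-15*d^2 + 102*d - 72) - 64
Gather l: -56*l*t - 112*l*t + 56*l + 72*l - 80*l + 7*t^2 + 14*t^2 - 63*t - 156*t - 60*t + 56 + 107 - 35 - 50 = l*(48 - 168*t) + 21*t^2 - 279*t + 78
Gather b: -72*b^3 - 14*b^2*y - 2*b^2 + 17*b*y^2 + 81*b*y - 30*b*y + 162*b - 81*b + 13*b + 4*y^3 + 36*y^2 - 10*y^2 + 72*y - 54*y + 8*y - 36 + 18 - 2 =-72*b^3 + b^2*(-14*y - 2) + b*(17*y^2 + 51*y + 94) + 4*y^3 + 26*y^2 + 26*y - 20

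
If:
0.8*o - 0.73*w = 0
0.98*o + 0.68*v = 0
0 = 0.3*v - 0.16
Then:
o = -0.37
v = 0.53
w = -0.41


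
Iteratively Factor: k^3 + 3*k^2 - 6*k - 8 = (k - 2)*(k^2 + 5*k + 4) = (k - 2)*(k + 1)*(k + 4)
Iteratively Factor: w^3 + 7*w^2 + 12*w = (w)*(w^2 + 7*w + 12) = w*(w + 3)*(w + 4)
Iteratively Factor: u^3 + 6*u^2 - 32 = (u + 4)*(u^2 + 2*u - 8) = (u + 4)^2*(u - 2)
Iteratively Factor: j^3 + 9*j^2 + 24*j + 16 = (j + 4)*(j^2 + 5*j + 4) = (j + 4)^2*(j + 1)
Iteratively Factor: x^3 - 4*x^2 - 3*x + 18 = (x - 3)*(x^2 - x - 6) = (x - 3)*(x + 2)*(x - 3)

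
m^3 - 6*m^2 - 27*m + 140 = (m - 7)*(m - 4)*(m + 5)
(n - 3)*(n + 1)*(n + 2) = n^3 - 7*n - 6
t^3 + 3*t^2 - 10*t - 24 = (t - 3)*(t + 2)*(t + 4)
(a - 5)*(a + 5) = a^2 - 25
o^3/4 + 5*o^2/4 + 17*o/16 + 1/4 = (o/4 + 1)*(o + 1/2)^2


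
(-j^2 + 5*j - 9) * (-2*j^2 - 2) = 2*j^4 - 10*j^3 + 20*j^2 - 10*j + 18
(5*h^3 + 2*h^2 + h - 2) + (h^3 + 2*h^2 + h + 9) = 6*h^3 + 4*h^2 + 2*h + 7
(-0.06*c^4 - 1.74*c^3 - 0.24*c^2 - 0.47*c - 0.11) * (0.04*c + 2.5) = -0.0024*c^5 - 0.2196*c^4 - 4.3596*c^3 - 0.6188*c^2 - 1.1794*c - 0.275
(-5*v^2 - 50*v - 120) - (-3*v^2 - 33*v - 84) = -2*v^2 - 17*v - 36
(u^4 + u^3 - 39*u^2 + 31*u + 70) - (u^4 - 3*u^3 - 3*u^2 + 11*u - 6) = 4*u^3 - 36*u^2 + 20*u + 76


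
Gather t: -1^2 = -1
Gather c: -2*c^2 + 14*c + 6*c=-2*c^2 + 20*c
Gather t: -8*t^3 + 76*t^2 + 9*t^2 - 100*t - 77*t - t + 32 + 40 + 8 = -8*t^3 + 85*t^2 - 178*t + 80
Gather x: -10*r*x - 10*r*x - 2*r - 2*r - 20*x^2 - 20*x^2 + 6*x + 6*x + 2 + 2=-4*r - 40*x^2 + x*(12 - 20*r) + 4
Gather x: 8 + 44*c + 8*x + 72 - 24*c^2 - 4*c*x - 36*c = -24*c^2 + 8*c + x*(8 - 4*c) + 80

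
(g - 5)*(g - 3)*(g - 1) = g^3 - 9*g^2 + 23*g - 15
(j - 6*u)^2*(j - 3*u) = j^3 - 15*j^2*u + 72*j*u^2 - 108*u^3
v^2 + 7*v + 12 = (v + 3)*(v + 4)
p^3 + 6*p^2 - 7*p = p*(p - 1)*(p + 7)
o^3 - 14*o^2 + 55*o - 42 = (o - 7)*(o - 6)*(o - 1)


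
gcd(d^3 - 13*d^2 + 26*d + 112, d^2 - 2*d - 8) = d + 2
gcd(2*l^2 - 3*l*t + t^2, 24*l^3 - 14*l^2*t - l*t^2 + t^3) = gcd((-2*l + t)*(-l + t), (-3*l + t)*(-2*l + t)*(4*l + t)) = -2*l + t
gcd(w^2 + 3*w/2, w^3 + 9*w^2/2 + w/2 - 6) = w + 3/2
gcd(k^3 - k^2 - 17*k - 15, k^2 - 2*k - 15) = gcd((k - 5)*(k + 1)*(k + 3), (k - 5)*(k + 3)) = k^2 - 2*k - 15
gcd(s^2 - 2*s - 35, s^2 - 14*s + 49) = s - 7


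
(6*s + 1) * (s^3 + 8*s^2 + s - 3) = 6*s^4 + 49*s^3 + 14*s^2 - 17*s - 3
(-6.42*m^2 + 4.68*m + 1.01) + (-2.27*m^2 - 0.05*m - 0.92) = -8.69*m^2 + 4.63*m + 0.09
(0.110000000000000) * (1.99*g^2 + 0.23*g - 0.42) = 0.2189*g^2 + 0.0253*g - 0.0462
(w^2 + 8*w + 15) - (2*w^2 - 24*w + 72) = -w^2 + 32*w - 57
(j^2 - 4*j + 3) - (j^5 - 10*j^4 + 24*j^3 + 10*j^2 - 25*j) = -j^5 + 10*j^4 - 24*j^3 - 9*j^2 + 21*j + 3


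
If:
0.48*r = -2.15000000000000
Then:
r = -4.48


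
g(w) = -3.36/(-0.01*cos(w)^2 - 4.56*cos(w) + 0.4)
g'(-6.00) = 0.27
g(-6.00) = 0.84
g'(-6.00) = 0.27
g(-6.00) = 0.84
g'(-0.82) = -1.52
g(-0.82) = 1.24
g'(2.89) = 0.16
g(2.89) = -0.70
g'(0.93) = 2.27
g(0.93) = 1.44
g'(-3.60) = 0.34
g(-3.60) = -0.75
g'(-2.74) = -0.28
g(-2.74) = -0.73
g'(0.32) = 0.31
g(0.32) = 0.85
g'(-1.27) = -16.17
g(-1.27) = 3.53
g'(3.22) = -0.05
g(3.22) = -0.68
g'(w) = -3.36*(-0.02*sin(w)*cos(w) - 4.56*sin(w))/(-0.01*cos(w)^2 - 4.56*cos(w) + 0.4)^2 = (0.0672*cos(w) + 15.3216)*sin(w)/(0.01*cos(w)^2 + 4.56*cos(w) - 0.4)^2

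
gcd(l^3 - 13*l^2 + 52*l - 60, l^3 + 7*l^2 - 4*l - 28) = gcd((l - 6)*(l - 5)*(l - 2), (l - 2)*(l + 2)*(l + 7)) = l - 2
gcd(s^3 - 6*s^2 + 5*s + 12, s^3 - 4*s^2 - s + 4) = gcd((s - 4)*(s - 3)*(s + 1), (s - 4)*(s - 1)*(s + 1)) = s^2 - 3*s - 4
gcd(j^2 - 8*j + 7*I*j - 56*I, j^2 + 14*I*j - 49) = j + 7*I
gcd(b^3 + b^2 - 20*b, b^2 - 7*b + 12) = b - 4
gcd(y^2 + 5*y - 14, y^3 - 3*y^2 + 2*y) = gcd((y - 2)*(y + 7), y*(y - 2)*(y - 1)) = y - 2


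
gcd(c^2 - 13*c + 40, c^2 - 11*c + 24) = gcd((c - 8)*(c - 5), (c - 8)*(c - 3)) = c - 8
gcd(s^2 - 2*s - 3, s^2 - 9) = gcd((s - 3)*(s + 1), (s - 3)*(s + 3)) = s - 3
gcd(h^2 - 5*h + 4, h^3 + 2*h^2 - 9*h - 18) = 1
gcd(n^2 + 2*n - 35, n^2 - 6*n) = 1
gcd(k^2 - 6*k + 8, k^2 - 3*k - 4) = k - 4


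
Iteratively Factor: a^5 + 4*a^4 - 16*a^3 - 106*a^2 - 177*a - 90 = (a - 5)*(a^4 + 9*a^3 + 29*a^2 + 39*a + 18) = (a - 5)*(a + 3)*(a^3 + 6*a^2 + 11*a + 6) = (a - 5)*(a + 3)^2*(a^2 + 3*a + 2) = (a - 5)*(a + 1)*(a + 3)^2*(a + 2)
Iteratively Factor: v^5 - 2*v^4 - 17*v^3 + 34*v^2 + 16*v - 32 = (v - 4)*(v^4 + 2*v^3 - 9*v^2 - 2*v + 8) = (v - 4)*(v + 1)*(v^3 + v^2 - 10*v + 8) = (v - 4)*(v + 1)*(v + 4)*(v^2 - 3*v + 2) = (v - 4)*(v - 1)*(v + 1)*(v + 4)*(v - 2)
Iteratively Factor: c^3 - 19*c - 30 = (c + 2)*(c^2 - 2*c - 15) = (c + 2)*(c + 3)*(c - 5)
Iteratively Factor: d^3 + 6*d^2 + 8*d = (d + 2)*(d^2 + 4*d) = (d + 2)*(d + 4)*(d)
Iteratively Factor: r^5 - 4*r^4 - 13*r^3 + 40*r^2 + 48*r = (r)*(r^4 - 4*r^3 - 13*r^2 + 40*r + 48) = r*(r + 3)*(r^3 - 7*r^2 + 8*r + 16) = r*(r + 1)*(r + 3)*(r^2 - 8*r + 16) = r*(r - 4)*(r + 1)*(r + 3)*(r - 4)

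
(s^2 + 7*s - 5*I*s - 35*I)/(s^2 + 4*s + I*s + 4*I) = (s^2 + s*(7 - 5*I) - 35*I)/(s^2 + s*(4 + I) + 4*I)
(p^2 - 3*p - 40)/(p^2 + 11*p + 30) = (p - 8)/(p + 6)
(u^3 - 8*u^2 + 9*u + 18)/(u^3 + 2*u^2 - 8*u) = (u^3 - 8*u^2 + 9*u + 18)/(u*(u^2 + 2*u - 8))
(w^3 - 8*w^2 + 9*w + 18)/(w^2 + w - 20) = (w^3 - 8*w^2 + 9*w + 18)/(w^2 + w - 20)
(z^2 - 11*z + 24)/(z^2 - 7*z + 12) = (z - 8)/(z - 4)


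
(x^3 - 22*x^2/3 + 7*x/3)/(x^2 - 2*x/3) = (3*x^2 - 22*x + 7)/(3*x - 2)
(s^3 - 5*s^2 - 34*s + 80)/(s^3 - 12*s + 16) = (s^2 - 3*s - 40)/(s^2 + 2*s - 8)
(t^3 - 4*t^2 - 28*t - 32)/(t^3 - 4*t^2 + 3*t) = (t^3 - 4*t^2 - 28*t - 32)/(t*(t^2 - 4*t + 3))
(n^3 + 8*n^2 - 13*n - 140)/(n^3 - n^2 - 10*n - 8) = (n^2 + 12*n + 35)/(n^2 + 3*n + 2)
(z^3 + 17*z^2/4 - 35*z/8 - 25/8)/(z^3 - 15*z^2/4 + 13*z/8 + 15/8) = (z + 5)/(z - 3)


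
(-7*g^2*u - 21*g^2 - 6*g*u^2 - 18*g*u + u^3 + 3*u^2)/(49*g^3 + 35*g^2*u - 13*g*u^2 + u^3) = (u + 3)/(-7*g + u)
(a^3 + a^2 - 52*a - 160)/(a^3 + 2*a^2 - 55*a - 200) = (a + 4)/(a + 5)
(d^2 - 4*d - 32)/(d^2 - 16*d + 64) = (d + 4)/(d - 8)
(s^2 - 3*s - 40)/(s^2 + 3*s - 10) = (s - 8)/(s - 2)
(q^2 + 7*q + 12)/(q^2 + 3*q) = (q + 4)/q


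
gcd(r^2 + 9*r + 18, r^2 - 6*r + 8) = 1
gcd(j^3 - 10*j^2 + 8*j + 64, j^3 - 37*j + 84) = j - 4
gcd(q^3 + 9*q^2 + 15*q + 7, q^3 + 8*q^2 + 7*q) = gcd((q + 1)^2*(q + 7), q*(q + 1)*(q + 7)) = q^2 + 8*q + 7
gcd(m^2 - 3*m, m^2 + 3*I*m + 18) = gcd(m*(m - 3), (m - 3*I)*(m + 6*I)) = 1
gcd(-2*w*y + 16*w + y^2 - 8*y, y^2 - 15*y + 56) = y - 8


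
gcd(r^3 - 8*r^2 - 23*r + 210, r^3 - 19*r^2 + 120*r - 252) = r^2 - 13*r + 42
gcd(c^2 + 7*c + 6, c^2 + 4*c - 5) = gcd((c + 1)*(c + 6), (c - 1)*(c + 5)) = 1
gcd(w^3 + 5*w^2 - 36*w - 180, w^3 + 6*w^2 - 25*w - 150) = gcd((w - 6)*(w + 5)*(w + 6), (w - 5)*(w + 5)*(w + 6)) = w^2 + 11*w + 30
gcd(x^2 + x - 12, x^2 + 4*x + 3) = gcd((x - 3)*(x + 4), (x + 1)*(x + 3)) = 1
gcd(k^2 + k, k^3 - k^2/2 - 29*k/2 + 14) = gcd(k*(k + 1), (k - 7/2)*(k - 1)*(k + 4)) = 1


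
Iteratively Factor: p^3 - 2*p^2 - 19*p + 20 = (p - 1)*(p^2 - p - 20) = (p - 5)*(p - 1)*(p + 4)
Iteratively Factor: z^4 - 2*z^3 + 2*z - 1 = (z - 1)*(z^3 - z^2 - z + 1) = (z - 1)^2*(z^2 - 1) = (z - 1)^2*(z + 1)*(z - 1)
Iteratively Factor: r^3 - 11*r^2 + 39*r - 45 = (r - 5)*(r^2 - 6*r + 9) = (r - 5)*(r - 3)*(r - 3)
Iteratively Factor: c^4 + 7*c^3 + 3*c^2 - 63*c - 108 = (c + 3)*(c^3 + 4*c^2 - 9*c - 36) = (c - 3)*(c + 3)*(c^2 + 7*c + 12) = (c - 3)*(c + 3)*(c + 4)*(c + 3)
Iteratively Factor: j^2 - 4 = (j + 2)*(j - 2)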